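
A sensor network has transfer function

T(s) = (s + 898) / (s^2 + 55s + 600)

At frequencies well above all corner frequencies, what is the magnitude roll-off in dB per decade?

Each pole contributes −20 dB/decade at high frequency; each zero contributes +20 dB/decade.
Net: 1 zero(s) − 2 pole(s) → -20 dB/decade.

-20 dB/decade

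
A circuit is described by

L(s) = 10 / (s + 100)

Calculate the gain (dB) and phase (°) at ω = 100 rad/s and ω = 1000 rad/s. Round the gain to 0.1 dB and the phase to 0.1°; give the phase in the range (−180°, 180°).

ω = 100: -23.0 dB, -45.0°; ω = 1000: -40.0 dB, -84.3°

At s = jω = j100:
pole (s+100): 100 + j100 → |·| = √(100²+100²) = √20000 ≈ 141.42, ∠ = arctan(100/100) ≈ 45.00°
|L| = 10 / 141.42 ≈ 0.070711
Gain = 20 log₁₀(0.070711) ≈ -23.01 dB
∠L = 0.00° − 45.00° = -45.00°

At s = jω = j1000:
pole (s+100): 100 + j1000 → |·| = √(100²+1000²) = √1010000 ≈ 1005, ∠ = arctan(1000/100) ≈ 84.29°
|L| = 10 / 1005 ≈ 0.0099502
Gain = 20 log₁₀(0.0099502) ≈ -40.04 dB
∠L = 0.00° − 84.29° = -84.29°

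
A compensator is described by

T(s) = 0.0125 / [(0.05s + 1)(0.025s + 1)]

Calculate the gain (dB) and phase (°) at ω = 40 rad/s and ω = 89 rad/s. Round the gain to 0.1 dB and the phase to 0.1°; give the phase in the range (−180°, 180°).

At ω = 40 rad/s:
pole (1 + j40·0.05) = 1 + j2 → |·| ≈ 2.2361, ∠ ≈ 63.43°
pole (1 + j40·0.025) = 1 + j1 → |·| ≈ 1.4142, ∠ ≈ 45.00°
|T| = 0.0125 · 1 / (2.2361 · 1.4142) ≈ 0.0039528
Gain = 20 log₁₀(0.0039528) ≈ -48.06 dB
∠T = (0°) − (63.43° + 45.00°) = -108.43°

At ω = 89 rad/s:
pole (1 + j89·0.05) = 1 + j4.45 → |·| ≈ 4.561, ∠ ≈ 77.33°
pole (1 + j89·0.025) = 1 + j2.225 → |·| ≈ 2.4394, ∠ ≈ 65.80°
|T| = 0.0125 · 1 / (4.561 · 2.4394) ≈ 0.0011235
Gain = 20 log₁₀(0.0011235) ≈ -58.99 dB
∠T = (0°) − (77.33° + 65.80°) = -143.13°

ω = 40: -48.1 dB, -108.4°; ω = 89: -59.0 dB, -143.1°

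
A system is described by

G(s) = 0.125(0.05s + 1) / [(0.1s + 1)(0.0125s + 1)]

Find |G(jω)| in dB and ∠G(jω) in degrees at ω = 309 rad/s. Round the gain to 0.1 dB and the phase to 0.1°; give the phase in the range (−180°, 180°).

At ω = 309 rad/s:
zero (1 + j309·0.05) = 1 + j15.45 → |·| ≈ 15.482, ∠ ≈ 86.30°
pole (1 + j309·0.1) = 1 + j30.9 → |·| ≈ 30.916, ∠ ≈ 88.15°
pole (1 + j309·0.0125) = 1 + j3.8625 → |·| ≈ 3.9899, ∠ ≈ 75.48°
|G| = 0.125 · 15.482 / (30.916 · 3.9899) ≈ 0.015689
Gain = 20 log₁₀(0.015689) ≈ -36.09 dB
∠G = (86.30°) − (88.15° + 75.48°) = -77.33°

-36.1 dB, -77.3°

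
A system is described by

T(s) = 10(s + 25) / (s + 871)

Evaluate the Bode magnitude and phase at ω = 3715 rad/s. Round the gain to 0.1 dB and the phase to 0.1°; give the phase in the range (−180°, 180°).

At s = jω = j3715:
zero (s+25): 25 + j3715 → |·| = √(25²+3715²) = √13801850 ≈ 3715.1, ∠ = arctan(3715/25) ≈ 89.61°
pole (s+871): 871 + j3715 → |·| = √(871²+3715²) = √14559866 ≈ 3815.7, ∠ = arctan(3715/871) ≈ 76.81°
|T| = 10 · 3715.1 / 3815.7 ≈ 9.7364
Gain = 20 log₁₀(9.7364) ≈ 19.77 dB
∠T = 89.61° − 76.81° = 12.80°

19.8 dB, 12.8°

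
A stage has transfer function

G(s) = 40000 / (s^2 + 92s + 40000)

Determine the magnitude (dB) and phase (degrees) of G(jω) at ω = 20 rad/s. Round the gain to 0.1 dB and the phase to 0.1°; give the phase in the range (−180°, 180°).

At s = jω = j20:
quadratic: (j20)² + 92·j20 + 40000 = 39600 + j1840 → |·| ≈ 39643, ∠ ≈ 2.66°
|G| = 40000 / 39643 ≈ 1.009
Gain = 20 log₁₀(1.009) ≈ 0.08 dB
∠G = 0.00° − 2.66° = -2.66°

0.1 dB, -2.7°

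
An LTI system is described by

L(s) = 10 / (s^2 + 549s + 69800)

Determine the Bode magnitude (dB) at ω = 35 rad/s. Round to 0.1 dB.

-77.1 dB

Substitute s = j35:
Numerator: 10 = 10 + j0
Denominator: (j35)^2 + 549(j35) + 69800 = 68575 + j19215
|N| = √(10² + 0²) ≈ 10, ∠N ≈ 0.00°
|D| = √(68575² + 19215²) ≈ 71216, ∠D ≈ 15.65°
|L| = 10 / 71216 ≈ 0.00014042
Gain = 20 log₁₀(0.00014042) ≈ -77.05 dB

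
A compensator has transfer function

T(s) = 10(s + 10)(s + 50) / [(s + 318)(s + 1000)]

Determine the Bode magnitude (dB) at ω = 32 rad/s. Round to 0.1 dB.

At s = jω = j32:
zero (s+10): 10 + j32 → |·| = √(10²+32²) = √1124 ≈ 33.526, ∠ = arctan(32/10) ≈ 72.65°
zero (s+50): 50 + j32 → |·| = √(50²+32²) = √3524 ≈ 59.363, ∠ = arctan(32/50) ≈ 32.62°
pole (s+318): 318 + j32 → |·| = √(318²+32²) = √102148 ≈ 319.61, ∠ = arctan(32/318) ≈ 5.75°
pole (s+1000): 1000 + j32 → |·| = √(1000²+32²) = √1001024 ≈ 1000.5, ∠ = arctan(32/1000) ≈ 1.83°
|T| = 10 · 1990.2 / 3.1977e+05 ≈ 0.062238
Gain = 20 log₁₀(0.062238) ≈ -24.12 dB

-24.1 dB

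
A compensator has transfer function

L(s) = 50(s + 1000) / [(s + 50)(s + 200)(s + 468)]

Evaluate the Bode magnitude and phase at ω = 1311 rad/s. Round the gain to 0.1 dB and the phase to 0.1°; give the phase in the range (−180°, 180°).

At s = jω = j1311:
zero (s+1000): 1000 + j1311 → |·| = √(1000²+1311²) = √2718721 ≈ 1648.9, ∠ = arctan(1311/1000) ≈ 52.66°
pole (s+50): 50 + j1311 → |·| = √(50²+1311²) = √1721221 ≈ 1312, ∠ = arctan(1311/50) ≈ 87.82°
pole (s+200): 200 + j1311 → |·| = √(200²+1311²) = √1758721 ≈ 1326.2, ∠ = arctan(1311/200) ≈ 81.33°
pole (s+468): 468 + j1311 → |·| = √(468²+1311²) = √1937745 ≈ 1392, ∠ = arctan(1311/468) ≈ 70.35°
|L| = 50 · 1648.9 / 2.422e+09 ≈ 3.404e-05
Gain = 20 log₁₀(3.404e-05) ≈ -89.36 dB
∠L = 52.66° − 239.50° = -186.84° ≡ 173.16° (principal value)

-89.4 dB, 173.2°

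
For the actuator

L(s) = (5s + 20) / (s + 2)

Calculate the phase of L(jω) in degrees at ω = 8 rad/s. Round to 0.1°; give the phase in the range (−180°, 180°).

Substitute s = j8:
Numerator: 5(j8) + 20 = 20 + j40
Denominator: (j8) + 2 = 2 + j8
|N| = √(20² + 40²) ≈ 44.721, ∠N ≈ 63.43°
|D| = √(2² + 8²) ≈ 8.2462, ∠D ≈ 75.96°
∠L = 63.43° − 75.96° = -12.53°

-12.5°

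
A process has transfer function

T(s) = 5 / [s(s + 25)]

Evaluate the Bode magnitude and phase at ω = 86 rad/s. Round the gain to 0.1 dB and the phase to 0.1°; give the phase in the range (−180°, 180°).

At s = jω = j86:
pole (s+25): 25 + j86 → |·| = √(25²+86²) = √8021 ≈ 89.56, ∠ = arctan(86/25) ≈ 73.79°
pole at origin: |s| = 86, ∠ = 90.00° (in denominator)
|T| = 5 / 7702.2 ≈ 0.00064917
Gain = 20 log₁₀(0.00064917) ≈ -63.75 dB
∠T = 0.00° − 163.79° = -163.79°

-63.8 dB, -163.8°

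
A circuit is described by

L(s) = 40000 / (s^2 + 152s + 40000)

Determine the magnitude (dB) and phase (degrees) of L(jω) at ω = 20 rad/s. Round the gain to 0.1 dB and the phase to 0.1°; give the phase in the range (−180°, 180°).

0.1 dB, -4.4°

At s = jω = j20:
quadratic: (j20)² + 152·j20 + 40000 = 39600 + j3040 → |·| ≈ 39717, ∠ ≈ 4.39°
|L| = 40000 / 39717 ≈ 1.0071
Gain = 20 log₁₀(1.0071) ≈ 0.06 dB
∠L = 0.00° − 4.39° = -4.39°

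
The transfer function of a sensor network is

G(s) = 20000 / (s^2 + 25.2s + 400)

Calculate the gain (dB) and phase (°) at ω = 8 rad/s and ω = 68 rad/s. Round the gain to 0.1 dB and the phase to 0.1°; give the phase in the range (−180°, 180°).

At s = jω = j8:
quadratic: (j8)² + 25.2·j8 + 400 = 336 + j201.6 → |·| ≈ 391.84, ∠ ≈ 30.96°
|G| = 20000 / 391.84 ≈ 51.041
Gain = 20 log₁₀(51.041) ≈ 34.16 dB
∠G = 0.00° − 30.96° = -30.96°

At s = jω = j68:
quadratic: (j68)² + 25.2·j68 + 400 = -4224 + j1713.6 → |·| ≈ 4558.4, ∠ ≈ 157.92°
|G| = 20000 / 4558.4 ≈ 4.3875
Gain = 20 log₁₀(4.3875) ≈ 12.84 dB
∠G = 0.00° − 157.92° = -157.92°

ω = 8: 34.2 dB, -31.0°; ω = 68: 12.8 dB, -157.9°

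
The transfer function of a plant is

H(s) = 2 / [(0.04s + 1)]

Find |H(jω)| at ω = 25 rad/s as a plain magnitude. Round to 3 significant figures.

1.41

At ω = 25 rad/s:
pole (1 + j25·0.04) = 1 + j1 → |·| ≈ 1.4142, ∠ ≈ 45.00°
|H| = 2 · 1 / (1.4142) ≈ 1.4142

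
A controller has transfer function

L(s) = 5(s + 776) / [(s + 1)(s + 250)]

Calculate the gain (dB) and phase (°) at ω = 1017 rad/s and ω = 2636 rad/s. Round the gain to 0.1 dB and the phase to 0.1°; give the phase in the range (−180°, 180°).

ω = 1017: -44.4 dB, -113.5°; ω = 2636: -54.1 dB, -101.0°

At s = jω = j1017:
zero (s+776): 776 + j1017 → |·| = √(776²+1017²) = √1636465 ≈ 1279.2, ∠ = arctan(1017/776) ≈ 52.66°
pole (s+1): 1 + j1017 → |·| = √(1²+1017²) = √1034290 ≈ 1017, ∠ = arctan(1017/1) ≈ 89.94°
pole (s+250): 250 + j1017 → |·| = √(250²+1017²) = √1096789 ≈ 1047.3, ∠ = arctan(1017/250) ≈ 76.19°
|L| = 5 · 1279.2 / 1.0651e+06 ≈ 0.0060051
Gain = 20 log₁₀(0.0060051) ≈ -44.43 dB
∠L = 52.66° − 166.13° = -113.47°

At s = jω = j2636:
zero (s+776): 776 + j2636 → |·| = √(776²+2636²) = √7550672 ≈ 2747.8, ∠ = arctan(2636/776) ≈ 73.60°
pole (s+1): 1 + j2636 → |·| = √(1²+2636²) = √6948497 ≈ 2636, ∠ = arctan(2636/1) ≈ 89.98°
pole (s+250): 250 + j2636 → |·| = √(250²+2636²) = √7010996 ≈ 2647.8, ∠ = arctan(2636/250) ≈ 84.58°
|L| = 5 · 2747.8 / 6.9796e+06 ≈ 0.0019685
Gain = 20 log₁₀(0.0019685) ≈ -54.12 dB
∠L = 73.60° − 174.56° = -100.96°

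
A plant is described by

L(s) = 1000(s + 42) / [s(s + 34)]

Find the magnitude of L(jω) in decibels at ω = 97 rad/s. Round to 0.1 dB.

20.5 dB

At s = jω = j97:
zero (s+42): 42 + j97 → |·| = √(42²+97²) = √11173 ≈ 105.7, ∠ = arctan(97/42) ≈ 66.59°
pole (s+34): 34 + j97 → |·| = √(34²+97²) = √10565 ≈ 102.79, ∠ = arctan(97/34) ≈ 70.68°
pole at origin: |s| = 97, ∠ = 90.00° (in denominator)
|L| = 1000 · 105.7 / 9970.6 ≈ 10.601
Gain = 20 log₁₀(10.601) ≈ 20.51 dB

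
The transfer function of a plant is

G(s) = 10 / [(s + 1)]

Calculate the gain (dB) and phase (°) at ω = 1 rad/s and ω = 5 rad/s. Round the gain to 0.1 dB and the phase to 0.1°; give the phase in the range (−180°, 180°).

At ω = 1 rad/s:
pole (1 + j1·1) = 1 + j1 → |·| ≈ 1.4142, ∠ ≈ 45.00°
|G| = 10 · 1 / (1.4142) ≈ 7.0711
Gain = 20 log₁₀(7.0711) ≈ 16.99 dB
∠G = (0°) − (45.00°) = -45.00°

At ω = 5 rad/s:
pole (1 + j5·1) = 1 + j5 → |·| ≈ 5.099, ∠ ≈ 78.69°
|G| = 10 · 1 / (5.099) ≈ 1.9612
Gain = 20 log₁₀(1.9612) ≈ 5.85 dB
∠G = (0°) − (78.69°) = -78.69°

ω = 1: 17.0 dB, -45.0°; ω = 5: 5.9 dB, -78.7°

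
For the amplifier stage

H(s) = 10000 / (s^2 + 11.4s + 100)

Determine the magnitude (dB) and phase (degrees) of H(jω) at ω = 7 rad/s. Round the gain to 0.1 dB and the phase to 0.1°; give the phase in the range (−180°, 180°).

40.5 dB, -57.4°

At s = jω = j7:
quadratic: (j7)² + 11.4·j7 + 100 = 51 + j79.8 → |·| ≈ 94.705, ∠ ≈ 57.42°
|H| = 10000 / 94.705 ≈ 105.59
Gain = 20 log₁₀(105.59) ≈ 40.47 dB
∠H = 0.00° − 57.42° = -57.42°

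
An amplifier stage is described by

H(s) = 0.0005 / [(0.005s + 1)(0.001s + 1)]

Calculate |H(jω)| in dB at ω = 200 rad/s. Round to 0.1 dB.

At ω = 200 rad/s:
pole (1 + j200·0.005) = 1 + j1 → |·| ≈ 1.4142, ∠ ≈ 45.00°
pole (1 + j200·0.001) = 1 + j0.2 → |·| ≈ 1.0198, ∠ ≈ 11.31°
|H| = 0.0005 · 1 / (1.4142 · 1.0198) ≈ 0.00034669
Gain = 20 log₁₀(0.00034669) ≈ -69.20 dB

-69.2 dB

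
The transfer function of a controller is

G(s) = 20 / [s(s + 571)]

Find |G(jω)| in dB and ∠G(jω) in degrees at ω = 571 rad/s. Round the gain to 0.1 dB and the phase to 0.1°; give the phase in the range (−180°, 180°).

At s = jω = j571:
pole (s+571): 571 + j571 → |·| = √(571²+571²) = √652082 ≈ 807.52, ∠ = arctan(571/571) ≈ 45.00°
pole at origin: |s| = 571, ∠ = 90.00° (in denominator)
|G| = 20 / 4.6109e+05 ≈ 4.3375e-05
Gain = 20 log₁₀(4.3375e-05) ≈ -87.26 dB
∠G = 0.00° − 135.00° = -135.00°

-87.3 dB, -135.0°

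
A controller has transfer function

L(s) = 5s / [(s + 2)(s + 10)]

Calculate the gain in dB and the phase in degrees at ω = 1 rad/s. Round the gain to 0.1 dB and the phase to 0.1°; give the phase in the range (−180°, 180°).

At s = jω = j1:
zero at origin: s = j1 → |·| = 1, ∠ = 90.00°
pole (s+2): 2 + j1 → |·| = √(2²+1²) = √5 ≈ 2.2361, ∠ = arctan(1/2) ≈ 26.57°
pole (s+10): 10 + j1 → |·| = √(10²+1²) = √101 ≈ 10.05, ∠ = arctan(1/10) ≈ 5.71°
|L| = 5 · 1 / 22.473 ≈ 0.22249
Gain = 20 log₁₀(0.22249) ≈ -13.05 dB
∠L = 90.00° − 32.28° = 57.72°

-13.1 dB, 57.7°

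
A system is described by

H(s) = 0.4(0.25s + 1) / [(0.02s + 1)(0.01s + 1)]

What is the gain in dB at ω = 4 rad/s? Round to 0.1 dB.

At ω = 4 rad/s:
zero (1 + j4·0.25) = 1 + j1 → |·| ≈ 1.4142, ∠ ≈ 45.00°
pole (1 + j4·0.02) = 1 + j0.08 → |·| ≈ 1.0032, ∠ ≈ 4.57°
pole (1 + j4·0.01) = 1 + j0.04 → |·| ≈ 1.0008, ∠ ≈ 2.29°
|H| = 0.4 · 1.4142 / (1.0032 · 1.0008) ≈ 0.56342
Gain = 20 log₁₀(0.56342) ≈ -4.98 dB

-5.0 dB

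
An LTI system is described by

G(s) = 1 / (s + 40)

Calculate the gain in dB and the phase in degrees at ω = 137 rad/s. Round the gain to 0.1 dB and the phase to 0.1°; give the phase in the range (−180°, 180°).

-43.1 dB, -73.7°

At s = jω = j137:
pole (s+40): 40 + j137 → |·| = √(40²+137²) = √20369 ≈ 142.72, ∠ = arctan(137/40) ≈ 73.72°
|G| = 1 / 142.72 ≈ 0.0070067
Gain = 20 log₁₀(0.0070067) ≈ -43.09 dB
∠G = 0.00° − 73.72° = -73.72°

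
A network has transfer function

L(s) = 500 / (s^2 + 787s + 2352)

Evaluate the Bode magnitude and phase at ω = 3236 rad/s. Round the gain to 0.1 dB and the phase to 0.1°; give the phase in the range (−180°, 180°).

-86.7 dB, -166.3°

Substitute s = j3236:
Numerator: 500 = 500 + j0
Denominator: (j3236)^2 + 787(j3236) + 2352 = -10469344 + j2546732
|N| = √(500² + 0²) ≈ 500, ∠N ≈ 0.00°
|D| = √(10469344² + 2546732²) ≈ 1.0775e+07, ∠D ≈ 166.33°
|L| = 500 / 1.0775e+07 ≈ 4.6404e-05
Gain = 20 log₁₀(4.6404e-05) ≈ -86.67 dB
∠L = 0.00° − 166.33° = -166.33°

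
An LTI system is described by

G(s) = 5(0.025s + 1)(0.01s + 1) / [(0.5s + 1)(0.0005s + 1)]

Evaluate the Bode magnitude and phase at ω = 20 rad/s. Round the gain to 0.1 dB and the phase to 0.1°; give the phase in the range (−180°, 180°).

-4.9 dB, -47.0°

At ω = 20 rad/s:
zero (1 + j20·0.025) = 1 + j0.5 → |·| ≈ 1.118, ∠ ≈ 26.57°
zero (1 + j20·0.01) = 1 + j0.2 → |·| ≈ 1.0198, ∠ ≈ 11.31°
pole (1 + j20·0.5) = 1 + j10 → |·| ≈ 10.05, ∠ ≈ 84.29°
pole (1 + j20·0.0005) = 1 + j0.01 → |·| ≈ 1, ∠ ≈ 0.57°
|G| = 5 · 1.118 · 1.0198 / (10.05 · 1) ≈ 0.56723
Gain = 20 log₁₀(0.56723) ≈ -4.92 dB
∠G = (26.57° + 11.31°) − (84.29° + 0.57°) = -46.98°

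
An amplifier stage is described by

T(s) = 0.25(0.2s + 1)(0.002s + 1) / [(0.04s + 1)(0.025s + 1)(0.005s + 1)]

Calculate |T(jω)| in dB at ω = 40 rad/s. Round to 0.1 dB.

At ω = 40 rad/s:
zero (1 + j40·0.2) = 1 + j8 → |·| ≈ 8.0623, ∠ ≈ 82.87°
zero (1 + j40·0.002) = 1 + j0.08 → |·| ≈ 1.0032, ∠ ≈ 4.57°
pole (1 + j40·0.04) = 1 + j1.6 → |·| ≈ 1.8868, ∠ ≈ 57.99°
pole (1 + j40·0.025) = 1 + j1 → |·| ≈ 1.4142, ∠ ≈ 45.00°
pole (1 + j40·0.005) = 1 + j0.2 → |·| ≈ 1.0198, ∠ ≈ 11.31°
|T| = 0.25 · 8.0623 · 1.0032 / (1.8868 · 1.4142 · 1.0198) ≈ 0.74308
Gain = 20 log₁₀(0.74308) ≈ -2.58 dB

-2.6 dB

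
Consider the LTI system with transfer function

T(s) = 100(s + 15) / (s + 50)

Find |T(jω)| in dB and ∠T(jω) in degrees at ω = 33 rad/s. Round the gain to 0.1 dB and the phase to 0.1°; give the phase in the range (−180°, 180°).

35.6 dB, 32.1°

At s = jω = j33:
zero (s+15): 15 + j33 → |·| = √(15²+33²) = √1314 ≈ 36.249, ∠ = arctan(33/15) ≈ 65.56°
pole (s+50): 50 + j33 → |·| = √(50²+33²) = √3589 ≈ 59.908, ∠ = arctan(33/50) ≈ 33.42°
|T| = 100 · 36.249 / 59.908 ≈ 60.508
Gain = 20 log₁₀(60.508) ≈ 35.64 dB
∠T = 65.56° − 33.42° = 32.14°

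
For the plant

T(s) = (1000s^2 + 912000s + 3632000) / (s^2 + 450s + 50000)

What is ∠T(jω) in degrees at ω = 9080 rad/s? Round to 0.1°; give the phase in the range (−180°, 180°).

Substitute s = j9080:
Numerator: 1000(j9080)^2 + 912000(j9080) + 3632000 = -82442768000 + j8280960000
Denominator: (j9080)^2 + 450(j9080) + 50000 = -82396400 + j4086000
|N| = √(82442768000² + 8280960000²) ≈ 8.2858e+10, ∠N ≈ 174.26°
|D| = √(82396400² + 4086000²) ≈ 8.2498e+07, ∠D ≈ 177.16°
∠T = 174.26° − 177.16° = -2.90°

-2.9°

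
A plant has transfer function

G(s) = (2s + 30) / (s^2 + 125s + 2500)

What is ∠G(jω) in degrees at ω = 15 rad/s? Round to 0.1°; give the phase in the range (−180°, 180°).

5.5°

Substitute s = j15:
Numerator: 2(j15) + 30 = 30 + j30
Denominator: (j15)^2 + 125(j15) + 2500 = 2275 + j1875
|N| = √(30² + 30²) ≈ 42.426, ∠N ≈ 45.00°
|D| = √(2275² + 1875²) ≈ 2948.1, ∠D ≈ 39.49°
∠G = 45.00° − 39.49° = 5.51°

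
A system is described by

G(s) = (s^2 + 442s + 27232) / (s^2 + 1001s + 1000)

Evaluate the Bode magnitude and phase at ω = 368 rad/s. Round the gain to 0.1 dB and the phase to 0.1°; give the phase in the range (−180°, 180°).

-6.1 dB, 13.6°

Substitute s = j368:
Numerator: (j368)^2 + 442(j368) + 27232 = -108192 + j162656
Denominator: (j368)^2 + 1001(j368) + 1000 = -134424 + j368368
|N| = √(108192² + 162656²) ≈ 1.9535e+05, ∠N ≈ 123.63°
|D| = √(134424² + 368368²) ≈ 3.9213e+05, ∠D ≈ 110.05°
|G| = 1.9535e+05 / 3.9213e+05 ≈ 0.49818
Gain = 20 log₁₀(0.49818) ≈ -6.05 dB
∠G = 123.63° − 110.05° = 13.58°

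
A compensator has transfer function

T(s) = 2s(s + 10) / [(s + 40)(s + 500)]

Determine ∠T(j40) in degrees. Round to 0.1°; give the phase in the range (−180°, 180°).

At s = jω = j40:
zero (s+10): 10 + j40 → |·| = √(10²+40²) = √1700 ≈ 41.231, ∠ = arctan(40/10) ≈ 75.96°
zero at origin: s = j40 → |·| = 40, ∠ = 90.00°
pole (s+40): 40 + j40 → |·| = √(40²+40²) = √3200 ≈ 56.569, ∠ = arctan(40/40) ≈ 45.00°
pole (s+500): 500 + j40 → |·| = √(500²+40²) = √251600 ≈ 501.6, ∠ = arctan(40/500) ≈ 4.57°
∠T = 165.96° − 49.57° = 116.39°

116.4°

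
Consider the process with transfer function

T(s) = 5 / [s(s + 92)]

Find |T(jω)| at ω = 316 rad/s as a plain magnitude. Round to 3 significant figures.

4.81e-05

At s = jω = j316:
pole (s+92): 92 + j316 → |·| = √(92²+316²) = √108320 ≈ 329.12, ∠ = arctan(316/92) ≈ 73.77°
pole at origin: |s| = 316, ∠ = 90.00° (in denominator)
|T| = 5 / 1.04e+05 ≈ 4.8077e-05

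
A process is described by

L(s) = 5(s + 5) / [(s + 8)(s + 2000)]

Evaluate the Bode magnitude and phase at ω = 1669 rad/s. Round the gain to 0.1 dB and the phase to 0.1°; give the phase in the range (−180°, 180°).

-54.3 dB, -39.7°

At s = jω = j1669:
zero (s+5): 5 + j1669 → |·| = √(5²+1669²) = √2785586 ≈ 1669, ∠ = arctan(1669/5) ≈ 89.83°
pole (s+8): 8 + j1669 → |·| = √(8²+1669²) = √2785625 ≈ 1669, ∠ = arctan(1669/8) ≈ 89.73°
pole (s+2000): 2000 + j1669 → |·| = √(2000²+1669²) = √6785561 ≈ 2604.9, ∠ = arctan(1669/2000) ≈ 39.84°
|L| = 5 · 1669 / 4.3476e+06 ≈ 0.0019194
Gain = 20 log₁₀(0.0019194) ≈ -54.34 dB
∠L = 89.83° − 129.57° = -39.74°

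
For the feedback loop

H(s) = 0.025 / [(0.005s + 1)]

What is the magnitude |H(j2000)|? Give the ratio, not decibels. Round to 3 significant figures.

0.00249

At ω = 2000 rad/s:
pole (1 + j2000·0.005) = 1 + j10 → |·| ≈ 10.05, ∠ ≈ 84.29°
|H| = 0.025 · 1 / (10.05) ≈ 0.0024876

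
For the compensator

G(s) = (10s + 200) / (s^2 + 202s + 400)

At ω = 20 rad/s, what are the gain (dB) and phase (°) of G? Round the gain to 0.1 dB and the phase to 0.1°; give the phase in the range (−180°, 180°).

Substitute s = j20:
Numerator: 10(j20) + 200 = 200 + j200
Denominator: (j20)^2 + 202(j20) + 400 = 0 + j4040
|N| = √(200² + 200²) ≈ 282.84, ∠N ≈ 45.00°
|D| = √(0² + 4040²) ≈ 4040, ∠D ≈ 90.00°
|G| = 282.84 / 4040 ≈ 0.07001
Gain = 20 log₁₀(0.07001) ≈ -23.10 dB
∠G = 45.00° − 90.00° = -45.00°

-23.1 dB, -45.0°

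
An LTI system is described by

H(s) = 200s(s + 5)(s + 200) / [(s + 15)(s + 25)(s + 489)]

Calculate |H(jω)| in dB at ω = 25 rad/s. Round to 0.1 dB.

34.1 dB

At s = jω = j25:
zero (s+5): 5 + j25 → |·| = √(5²+25²) = √650 ≈ 25.495, ∠ = arctan(25/5) ≈ 78.69°
zero (s+200): 200 + j25 → |·| = √(200²+25²) = √40625 ≈ 201.56, ∠ = arctan(25/200) ≈ 7.13°
zero at origin: s = j25 → |·| = 25, ∠ = 90.00°
pole (s+15): 15 + j25 → |·| = √(15²+25²) = √850 ≈ 29.155, ∠ = arctan(25/15) ≈ 59.04°
pole (s+25): 25 + j25 → |·| = √(25²+25²) = √1250 ≈ 35.355, ∠ = arctan(25/25) ≈ 45.00°
pole (s+489): 489 + j25 → |·| = √(489²+25²) = √239746 ≈ 489.64, ∠ = arctan(25/489) ≈ 2.93°
|H| = 200 · 1.2847e+05 / 5.0471e+05 ≈ 50.908
Gain = 20 log₁₀(50.908) ≈ 34.14 dB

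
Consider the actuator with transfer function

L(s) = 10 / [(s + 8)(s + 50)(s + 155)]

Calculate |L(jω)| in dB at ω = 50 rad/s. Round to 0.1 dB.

-95.3 dB

At s = jω = j50:
pole (s+8): 8 + j50 → |·| = √(8²+50²) = √2564 ≈ 50.636, ∠ = arctan(50/8) ≈ 80.91°
pole (s+50): 50 + j50 → |·| = √(50²+50²) = √5000 ≈ 70.711, ∠ = arctan(50/50) ≈ 45.00°
pole (s+155): 155 + j50 → |·| = √(155²+50²) = √26525 ≈ 162.86, ∠ = arctan(50/155) ≈ 17.88°
|L| = 10 / 5.8312e+05 ≈ 1.7149e-05
Gain = 20 log₁₀(1.7149e-05) ≈ -95.32 dB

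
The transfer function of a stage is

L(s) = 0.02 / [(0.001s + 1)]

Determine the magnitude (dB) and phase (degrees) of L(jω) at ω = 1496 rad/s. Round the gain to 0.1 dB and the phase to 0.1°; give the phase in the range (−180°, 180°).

At ω = 1496 rad/s:
pole (1 + j1496·0.001) = 1 + j1.496 → |·| ≈ 1.7994, ∠ ≈ 56.24°
|L| = 0.02 · 1 / (1.7994) ≈ 0.011115
Gain = 20 log₁₀(0.011115) ≈ -39.08 dB
∠L = (0°) − (56.24°) = -56.24°

-39.1 dB, -56.2°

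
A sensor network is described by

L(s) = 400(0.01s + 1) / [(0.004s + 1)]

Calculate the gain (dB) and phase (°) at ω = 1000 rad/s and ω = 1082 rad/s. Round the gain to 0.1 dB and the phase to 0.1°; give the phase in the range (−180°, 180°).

ω = 1000: 59.8 dB, 8.3°; ω = 1082: 59.8 dB, 7.7°

At ω = 1000 rad/s:
zero (1 + j1000·0.01) = 1 + j10 → |·| ≈ 10.05, ∠ ≈ 84.29°
pole (1 + j1000·0.004) = 1 + j4 → |·| ≈ 4.1231, ∠ ≈ 75.96°
|L| = 400 · 10.05 / (4.1231) ≈ 974.99
Gain = 20 log₁₀(974.99) ≈ 59.78 dB
∠L = (84.29°) − (75.96°) = 8.33°

At ω = 1082 rad/s:
zero (1 + j1082·0.01) = 1 + j10.82 → |·| ≈ 10.866, ∠ ≈ 84.72°
pole (1 + j1082·0.004) = 1 + j4.328 → |·| ≈ 4.442, ∠ ≈ 76.99°
|L| = 400 · 10.866 / (4.442) ≈ 978.48
Gain = 20 log₁₀(978.48) ≈ 59.81 dB
∠L = (84.72°) − (76.99°) = 7.73°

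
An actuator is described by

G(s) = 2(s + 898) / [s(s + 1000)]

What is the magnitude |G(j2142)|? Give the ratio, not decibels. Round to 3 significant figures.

At s = jω = j2142:
zero (s+898): 898 + j2142 → |·| = √(898²+2142²) = √5394568 ≈ 2322.6, ∠ = arctan(2142/898) ≈ 67.25°
pole (s+1000): 1000 + j2142 → |·| = √(1000²+2142²) = √5588164 ≈ 2363.9, ∠ = arctan(2142/1000) ≈ 64.97°
pole at origin: |s| = 2142, ∠ = 90.00° (in denominator)
|G| = 2 · 2322.6 / 5.0635e+06 ≈ 0.00091739

0.000917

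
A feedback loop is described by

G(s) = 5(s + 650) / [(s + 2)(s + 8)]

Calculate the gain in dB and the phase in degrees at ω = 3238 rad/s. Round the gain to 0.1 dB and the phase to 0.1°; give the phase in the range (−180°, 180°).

At s = jω = j3238:
zero (s+650): 650 + j3238 → |·| = √(650²+3238²) = √10907144 ≈ 3302.6, ∠ = arctan(3238/650) ≈ 78.65°
pole (s+2): 2 + j3238 → |·| = √(2²+3238²) = √10484648 ≈ 3238, ∠ = arctan(3238/2) ≈ 89.96°
pole (s+8): 8 + j3238 → |·| = √(8²+3238²) = √10484708 ≈ 3238, ∠ = arctan(3238/8) ≈ 89.86°
|G| = 5 · 3302.6 / 1.0485e+07 ≈ 0.0015749
Gain = 20 log₁₀(0.0015749) ≈ -56.05 dB
∠G = 78.65° − 179.82° = -101.17°

-56.1 dB, -101.2°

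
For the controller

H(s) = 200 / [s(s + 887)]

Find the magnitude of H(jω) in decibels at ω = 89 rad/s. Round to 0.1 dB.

At s = jω = j89:
pole (s+887): 887 + j89 → |·| = √(887²+89²) = √794690 ≈ 891.45, ∠ = arctan(89/887) ≈ 5.73°
pole at origin: |s| = 89, ∠ = 90.00° (in denominator)
|H| = 200 / 79339 ≈ 0.0025208
Gain = 20 log₁₀(0.0025208) ≈ -51.97 dB

-52.0 dB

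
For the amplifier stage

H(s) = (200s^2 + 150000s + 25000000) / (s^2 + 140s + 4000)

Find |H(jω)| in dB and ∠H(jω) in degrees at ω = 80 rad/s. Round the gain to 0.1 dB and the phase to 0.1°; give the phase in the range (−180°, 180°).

Substitute s = j80:
Numerator: 200(j80)^2 + 150000(j80) + 25000000 = 23720000 + j12000000
Denominator: (j80)^2 + 140(j80) + 4000 = -2400 + j11200
|N| = √(23720000² + 12000000²) ≈ 2.6583e+07, ∠N ≈ 26.83°
|D| = √(2400² + 11200²) ≈ 11454, ∠D ≈ 102.09°
|H| = 2.6583e+07 / 11454 ≈ 2320.8
Gain = 20 log₁₀(2320.8) ≈ 67.31 dB
∠H = 26.83° − 102.09° = -75.26°

67.3 dB, -75.3°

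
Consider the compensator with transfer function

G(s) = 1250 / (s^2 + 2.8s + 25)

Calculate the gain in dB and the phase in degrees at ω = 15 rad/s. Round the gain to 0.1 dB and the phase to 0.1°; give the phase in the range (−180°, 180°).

At s = jω = j15:
quadratic: (j15)² + 2.8·j15 + 25 = -200 + j42 → |·| ≈ 204.36, ∠ ≈ 168.14°
|G| = 1250 / 204.36 ≈ 6.1167
Gain = 20 log₁₀(6.1167) ≈ 15.73 dB
∠G = 0.00° − 168.14° = -168.14°

15.7 dB, -168.1°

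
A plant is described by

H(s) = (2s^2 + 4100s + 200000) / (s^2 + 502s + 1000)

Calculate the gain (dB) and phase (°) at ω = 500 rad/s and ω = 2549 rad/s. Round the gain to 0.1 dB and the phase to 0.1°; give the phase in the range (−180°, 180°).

ω = 500: 15.4 dB, -36.4°; ω = 2549: 7.9 dB, -28.1°

Substitute s = j500:
Numerator: 2(j500)^2 + 4100(j500) + 200000 = -300000 + j2050000
Denominator: (j500)^2 + 502(j500) + 1000 = -249000 + j251000
|N| = √(300000² + 2050000²) ≈ 2.0718e+06, ∠N ≈ 98.33°
|D| = √(249000² + 251000²) ≈ 3.5356e+05, ∠D ≈ 134.77°
|H| = 2.0718e+06 / 3.5356e+05 ≈ 5.8598
Gain = 20 log₁₀(5.8598) ≈ 15.36 dB
∠H = 98.33° − 134.77° = -36.44°

Substitute s = j2549:
Numerator: 2(j2549)^2 + 4100(j2549) + 200000 = -12794802 + j10450900
Denominator: (j2549)^2 + 502(j2549) + 1000 = -6496401 + j1279598
|N| = √(12794802² + 10450900²) ≈ 1.6521e+07, ∠N ≈ 140.76°
|D| = √(6496401² + 1279598²) ≈ 6.6212e+06, ∠D ≈ 168.86°
|H| = 1.6521e+07 / 6.6212e+06 ≈ 2.4952
Gain = 20 log₁₀(2.4952) ≈ 7.94 dB
∠H = 140.76° − 168.86° = -28.10°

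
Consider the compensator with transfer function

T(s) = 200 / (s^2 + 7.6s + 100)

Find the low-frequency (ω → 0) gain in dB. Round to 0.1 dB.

T(0) = 200 / 100 = 2
20 log₁₀(2) ≈ 6.02 dB

6.0 dB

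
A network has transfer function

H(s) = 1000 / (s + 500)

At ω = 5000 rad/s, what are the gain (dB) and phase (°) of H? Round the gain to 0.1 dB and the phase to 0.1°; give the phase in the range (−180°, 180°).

At s = jω = j5000:
pole (s+500): 500 + j5000 → |·| = √(500²+5000²) = √25250000 ≈ 5024.9, ∠ = arctan(5000/500) ≈ 84.29°
|H| = 1000 / 5024.9 ≈ 0.19901
Gain = 20 log₁₀(0.19901) ≈ -14.02 dB
∠H = 0.00° − 84.29° = -84.29°

-14.0 dB, -84.3°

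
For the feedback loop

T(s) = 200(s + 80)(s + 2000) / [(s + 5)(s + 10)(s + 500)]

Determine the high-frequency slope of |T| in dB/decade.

-20 dB/decade

Each pole contributes −20 dB/decade at high frequency; each zero contributes +20 dB/decade.
Net: 2 zero(s) − 3 pole(s) → -20 dB/decade.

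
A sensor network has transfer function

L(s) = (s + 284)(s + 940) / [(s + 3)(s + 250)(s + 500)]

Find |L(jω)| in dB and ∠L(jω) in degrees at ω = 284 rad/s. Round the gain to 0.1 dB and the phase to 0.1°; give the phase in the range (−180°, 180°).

At s = jω = j284:
zero (s+284): 284 + j284 → |·| = √(284²+284²) = √161312 ≈ 401.64, ∠ = arctan(284/284) ≈ 45.00°
zero (s+940): 940 + j284 → |·| = √(940²+284²) = √964256 ≈ 981.97, ∠ = arctan(284/940) ≈ 16.81°
pole (s+3): 3 + j284 → |·| = √(3²+284²) = √80665 ≈ 284.02, ∠ = arctan(284/3) ≈ 89.39°
pole (s+250): 250 + j284 → |·| = √(250²+284²) = √143156 ≈ 378.36, ∠ = arctan(284/250) ≈ 48.64°
pole (s+500): 500 + j284 → |·| = √(500²+284²) = √330656 ≈ 575.03, ∠ = arctan(284/500) ≈ 29.60°
|L| = 1 · 3.944e+05 / 6.1794e+07 ≈ 0.0063825
Gain = 20 log₁₀(0.0063825) ≈ -43.90 dB
∠L = 61.81° − 167.63° = -105.82°

-43.9 dB, -105.8°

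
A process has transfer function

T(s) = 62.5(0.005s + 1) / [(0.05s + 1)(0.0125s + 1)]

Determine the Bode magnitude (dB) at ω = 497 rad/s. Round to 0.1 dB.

At ω = 497 rad/s:
zero (1 + j497·0.005) = 1 + j2.485 → |·| ≈ 2.6787, ∠ ≈ 68.08°
pole (1 + j497·0.05) = 1 + j24.85 → |·| ≈ 24.87, ∠ ≈ 87.70°
pole (1 + j497·0.0125) = 1 + j6.2125 → |·| ≈ 6.2925, ∠ ≈ 80.86°
|T| = 62.5 · 2.6787 / (24.87 · 6.2925) ≈ 1.0698
Gain = 20 log₁₀(1.0698) ≈ 0.59 dB

0.6 dB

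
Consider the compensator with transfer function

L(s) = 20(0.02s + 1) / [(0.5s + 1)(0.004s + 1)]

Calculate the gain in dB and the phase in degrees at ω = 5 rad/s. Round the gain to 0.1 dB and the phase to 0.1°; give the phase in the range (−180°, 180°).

At ω = 5 rad/s:
zero (1 + j5·0.02) = 1 + j0.1 → |·| ≈ 1.005, ∠ ≈ 5.71°
pole (1 + j5·0.5) = 1 + j2.5 → |·| ≈ 2.6926, ∠ ≈ 68.20°
pole (1 + j5·0.004) = 1 + j0.02 → |·| ≈ 1.0002, ∠ ≈ 1.15°
|L| = 20 · 1.005 / (2.6926 · 1.0002) ≈ 7.4634
Gain = 20 log₁₀(7.4634) ≈ 17.46 dB
∠L = (5.71°) − (68.20° + 1.15°) = -63.64°

17.5 dB, -63.6°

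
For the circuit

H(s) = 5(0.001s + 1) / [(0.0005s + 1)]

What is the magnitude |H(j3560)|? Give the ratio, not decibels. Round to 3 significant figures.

At ω = 3560 rad/s:
zero (1 + j3560·0.001) = 1 + j3.56 → |·| ≈ 3.6978, ∠ ≈ 74.31°
pole (1 + j3560·0.0005) = 1 + j1.78 → |·| ≈ 2.0417, ∠ ≈ 60.67°
|H| = 5 · 3.6978 / (2.0417) ≈ 9.0557

9.06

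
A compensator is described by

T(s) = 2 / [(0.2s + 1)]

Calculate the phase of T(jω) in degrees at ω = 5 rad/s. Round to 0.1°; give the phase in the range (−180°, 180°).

At ω = 5 rad/s:
pole (1 + j5·0.2) = 1 + j1 → |·| ≈ 1.4142, ∠ ≈ 45.00°
∠T = (0°) − (45.00°) = -45.00°

-45.0°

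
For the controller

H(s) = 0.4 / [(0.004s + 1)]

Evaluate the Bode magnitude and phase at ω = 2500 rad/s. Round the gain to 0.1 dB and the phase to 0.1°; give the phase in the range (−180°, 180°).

At ω = 2500 rad/s:
pole (1 + j2500·0.004) = 1 + j10 → |·| ≈ 10.05, ∠ ≈ 84.29°
|H| = 0.4 · 1 / (10.05) ≈ 0.039801
Gain = 20 log₁₀(0.039801) ≈ -28.00 dB
∠H = (0°) − (84.29°) = -84.29°

-28.0 dB, -84.3°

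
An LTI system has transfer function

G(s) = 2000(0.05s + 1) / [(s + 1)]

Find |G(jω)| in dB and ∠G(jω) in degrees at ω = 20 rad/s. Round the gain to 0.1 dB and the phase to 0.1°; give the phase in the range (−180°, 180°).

At ω = 20 rad/s:
zero (1 + j20·0.05) = 1 + j1 → |·| ≈ 1.4142, ∠ ≈ 45.00°
pole (1 + j20·1) = 1 + j20 → |·| ≈ 20.025, ∠ ≈ 87.14°
|G| = 2000 · 1.4142 / (20.025) ≈ 141.24
Gain = 20 log₁₀(141.24) ≈ 43.00 dB
∠G = (45.00°) − (87.14°) = -42.14°

43.0 dB, -42.1°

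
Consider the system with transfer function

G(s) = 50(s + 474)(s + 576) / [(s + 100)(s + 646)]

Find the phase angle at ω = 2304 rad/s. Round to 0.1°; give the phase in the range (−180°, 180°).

At s = jω = j2304:
zero (s+474): 474 + j2304 → |·| = √(474²+2304²) = √5533092 ≈ 2352.3, ∠ = arctan(2304/474) ≈ 78.37°
zero (s+576): 576 + j2304 → |·| = √(576²+2304²) = √5640192 ≈ 2374.9, ∠ = arctan(2304/576) ≈ 75.96°
pole (s+100): 100 + j2304 → |·| = √(100²+2304²) = √5318416 ≈ 2306.2, ∠ = arctan(2304/100) ≈ 87.51°
pole (s+646): 646 + j2304 → |·| = √(646²+2304²) = √5725732 ≈ 2392.9, ∠ = arctan(2304/646) ≈ 74.34°
∠G = 154.33° − 161.85° = -7.52°

-7.5°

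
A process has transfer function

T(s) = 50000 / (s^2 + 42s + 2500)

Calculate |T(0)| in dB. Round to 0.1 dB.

26.0 dB

T(0) = 50000 / 2500 = 20
20 log₁₀(20) ≈ 26.02 dB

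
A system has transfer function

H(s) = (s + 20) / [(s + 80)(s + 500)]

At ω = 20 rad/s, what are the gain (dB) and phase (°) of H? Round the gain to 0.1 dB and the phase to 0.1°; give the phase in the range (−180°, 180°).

-63.3 dB, 28.7°

At s = jω = j20:
zero (s+20): 20 + j20 → |·| = √(20²+20²) = √800 ≈ 28.284, ∠ = arctan(20/20) ≈ 45.00°
pole (s+80): 80 + j20 → |·| = √(80²+20²) = √6800 ≈ 82.462, ∠ = arctan(20/80) ≈ 14.04°
pole (s+500): 500 + j20 → |·| = √(500²+20²) = √250400 ≈ 500.4, ∠ = arctan(20/500) ≈ 2.29°
|H| = 1 · 28.284 / 41264 ≈ 0.00068544
Gain = 20 log₁₀(0.00068544) ≈ -63.28 dB
∠H = 45.00° − 16.33° = 28.67°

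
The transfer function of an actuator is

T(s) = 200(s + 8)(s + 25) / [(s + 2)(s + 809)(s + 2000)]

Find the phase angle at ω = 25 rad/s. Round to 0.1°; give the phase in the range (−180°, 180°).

29.3°

At s = jω = j25:
zero (s+8): 8 + j25 → |·| = √(8²+25²) = √689 ≈ 26.249, ∠ = arctan(25/8) ≈ 72.26°
zero (s+25): 25 + j25 → |·| = √(25²+25²) = √1250 ≈ 35.355, ∠ = arctan(25/25) ≈ 45.00°
pole (s+2): 2 + j25 → |·| = √(2²+25²) = √629 ≈ 25.08, ∠ = arctan(25/2) ≈ 85.43°
pole (s+809): 809 + j25 → |·| = √(809²+25²) = √655106 ≈ 809.39, ∠ = arctan(25/809) ≈ 1.77°
pole (s+2000): 2000 + j25 → |·| = √(2000²+25²) = √4000625 ≈ 2000.2, ∠ = arctan(25/2000) ≈ 0.72°
∠T = 117.26° − 87.92° = 29.34°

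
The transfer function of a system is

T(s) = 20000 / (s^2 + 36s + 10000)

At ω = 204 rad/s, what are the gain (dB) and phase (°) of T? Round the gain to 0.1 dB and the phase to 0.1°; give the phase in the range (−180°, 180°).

At s = jω = j204:
quadratic: (j204)² + 36·j204 + 10000 = -31616 + j7344 → |·| ≈ 32458, ∠ ≈ 166.92°
|T| = 20000 / 32458 ≈ 0.61618
Gain = 20 log₁₀(0.61618) ≈ -4.21 dB
∠T = 0.00° − 166.92° = -166.92°

-4.2 dB, -166.9°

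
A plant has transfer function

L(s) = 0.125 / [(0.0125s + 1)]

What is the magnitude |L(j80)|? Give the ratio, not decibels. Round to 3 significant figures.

0.0884

At ω = 80 rad/s:
pole (1 + j80·0.0125) = 1 + j1 → |·| ≈ 1.4142, ∠ ≈ 45.00°
|L| = 0.125 · 1 / (1.4142) ≈ 0.088389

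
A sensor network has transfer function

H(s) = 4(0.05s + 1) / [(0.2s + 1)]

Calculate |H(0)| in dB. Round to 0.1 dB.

H(0) = 4 · 1 / 1 = 4
20 log₁₀(4) ≈ 12.04 dB

12.0 dB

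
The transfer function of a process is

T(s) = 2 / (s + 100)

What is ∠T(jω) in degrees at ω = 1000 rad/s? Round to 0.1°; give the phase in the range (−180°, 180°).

-84.3°

Substitute s = j1000:
Numerator: 2 = 2 + j0
Denominator: (j1000) + 100 = 100 + j1000
|N| = √(2² + 0²) ≈ 2, ∠N ≈ 0.00°
|D| = √(100² + 1000²) ≈ 1005, ∠D ≈ 84.29°
∠T = 0.00° − 84.29° = -84.29°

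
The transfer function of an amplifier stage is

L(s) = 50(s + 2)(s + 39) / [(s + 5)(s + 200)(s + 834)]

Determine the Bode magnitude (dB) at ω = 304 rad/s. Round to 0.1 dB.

-26.5 dB

At s = jω = j304:
zero (s+2): 2 + j304 → |·| = √(2²+304²) = √92420 ≈ 304.01, ∠ = arctan(304/2) ≈ 89.62°
zero (s+39): 39 + j304 → |·| = √(39²+304²) = √93937 ≈ 306.49, ∠ = arctan(304/39) ≈ 82.69°
pole (s+5): 5 + j304 → |·| = √(5²+304²) = √92441 ≈ 304.04, ∠ = arctan(304/5) ≈ 89.06°
pole (s+200): 200 + j304 → |·| = √(200²+304²) = √132416 ≈ 363.89, ∠ = arctan(304/200) ≈ 56.66°
pole (s+834): 834 + j304 → |·| = √(834²+304²) = √787972 ≈ 887.68, ∠ = arctan(304/834) ≈ 20.03°
|L| = 50 · 93176 / 9.821e+07 ≈ 0.047437
Gain = 20 log₁₀(0.047437) ≈ -26.48 dB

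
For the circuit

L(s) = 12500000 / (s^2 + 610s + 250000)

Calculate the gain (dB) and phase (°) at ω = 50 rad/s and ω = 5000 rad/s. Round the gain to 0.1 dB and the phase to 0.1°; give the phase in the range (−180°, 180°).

At s = jω = j50:
quadratic: (j50)² + 610·j50 + 250000 = 247500 + j30500 → |·| ≈ 2.4937e+05, ∠ ≈ 7.03°
|L| = 12500000 / 2.4937e+05 ≈ 50.126
Gain = 20 log₁₀(50.126) ≈ 34.00 dB
∠L = 0.00° − 7.03° = -7.03°

At s = jω = j5000:
quadratic: (j5000)² + 610·j5000 + 250000 = -24750000 + j3050000 → |·| ≈ 2.4937e+07, ∠ ≈ 172.97°
|L| = 12500000 / 2.4937e+07 ≈ 0.50126
Gain = 20 log₁₀(0.50126) ≈ -6.00 dB
∠L = 0.00° − 172.97° = -172.97°

ω = 50: 34.0 dB, -7.0°; ω = 5000: -6.0 dB, -173.0°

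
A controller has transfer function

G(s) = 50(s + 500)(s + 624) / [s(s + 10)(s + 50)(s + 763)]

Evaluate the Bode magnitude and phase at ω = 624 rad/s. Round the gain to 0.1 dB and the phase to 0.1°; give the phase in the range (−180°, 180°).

At s = jω = j624:
zero (s+500): 500 + j624 → |·| = √(500²+624²) = √639376 ≈ 799.61, ∠ = arctan(624/500) ≈ 51.30°
zero (s+624): 624 + j624 → |·| = √(624²+624²) = √778752 ≈ 882.47, ∠ = arctan(624/624) ≈ 45.00°
pole (s+10): 10 + j624 → |·| = √(10²+624²) = √389476 ≈ 624.08, ∠ = arctan(624/10) ≈ 89.08°
pole (s+50): 50 + j624 → |·| = √(50²+624²) = √391876 ≈ 626, ∠ = arctan(624/50) ≈ 85.42°
pole (s+763): 763 + j624 → |·| = √(763²+624²) = √971545 ≈ 985.67, ∠ = arctan(624/763) ≈ 39.28°
pole at origin: |s| = 624, ∠ = 90.00° (in denominator)
|G| = 50 · 7.0563e+05 / 2.4029e+11 ≈ 0.00014683
Gain = 20 log₁₀(0.00014683) ≈ -76.66 dB
∠G = 96.30° − 303.78° = -207.48° ≡ 152.52° (principal value)

-76.7 dB, 152.5°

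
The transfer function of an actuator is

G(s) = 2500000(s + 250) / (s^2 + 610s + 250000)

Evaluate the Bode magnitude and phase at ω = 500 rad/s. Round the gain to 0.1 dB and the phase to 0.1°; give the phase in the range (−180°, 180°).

73.2 dB, -26.6°

At s = jω = j500:
zero (s+250): 250 + j500 → |·| = √(250²+500²) = √312500 ≈ 559.02, ∠ = arctan(500/250) ≈ 63.43°
quadratic: (j500)² + 610·j500 + 250000 = 0 + j305000 → |·| ≈ 3.05e+05, ∠ ≈ 90.00°
|G| = 2500000 · 559.02 / 3.05e+05 ≈ 4582.1
Gain = 20 log₁₀(4582.1) ≈ 73.22 dB
∠G = 63.43° − 90.00° = -26.57°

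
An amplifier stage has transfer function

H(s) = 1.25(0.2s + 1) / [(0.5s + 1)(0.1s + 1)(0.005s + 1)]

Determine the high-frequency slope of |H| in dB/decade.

Each pole contributes −20 dB/decade at high frequency; each zero contributes +20 dB/decade.
Net: 1 zero(s) − 3 pole(s) → -40 dB/decade.

-40 dB/decade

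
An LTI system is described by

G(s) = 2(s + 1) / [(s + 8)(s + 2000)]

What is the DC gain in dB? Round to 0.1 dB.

G(0) = 2·1 / (8·2000) = 0.000125
20 log₁₀(0.000125) ≈ -78.06 dB

-78.1 dB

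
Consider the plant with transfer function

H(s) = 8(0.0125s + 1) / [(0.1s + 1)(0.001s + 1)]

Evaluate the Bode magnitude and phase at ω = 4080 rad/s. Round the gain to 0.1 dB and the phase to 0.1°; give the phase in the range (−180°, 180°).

At ω = 4080 rad/s:
zero (1 + j4080·0.0125) = 1 + j51 → |·| ≈ 51.01, ∠ ≈ 88.88°
pole (1 + j4080·0.1) = 1 + j408 → |·| ≈ 408, ∠ ≈ 89.86°
pole (1 + j4080·0.001) = 1 + j4.08 → |·| ≈ 4.2008, ∠ ≈ 76.23°
|H| = 8 · 51.01 / (408 · 4.2008) ≈ 0.2381
Gain = 20 log₁₀(0.2381) ≈ -12.46 dB
∠H = (88.88°) − (89.86° + 76.23°) = -77.21°

-12.5 dB, -77.2°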